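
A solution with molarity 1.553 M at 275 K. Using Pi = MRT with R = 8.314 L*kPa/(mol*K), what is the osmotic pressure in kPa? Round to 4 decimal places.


Osmotic pressure (van't Hoff): Pi = M*R*T.
RT = 8.314 * 275 = 2286.35
Pi = 1.553 * 2286.35
Pi = 3550.70155 kPa, rounded to 4 dp:

3550.7016 kPa


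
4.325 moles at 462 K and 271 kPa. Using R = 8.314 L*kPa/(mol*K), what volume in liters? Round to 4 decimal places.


PV = nRT, solve for V = nRT / P.
nRT = 4.325 * 8.314 * 462 = 16612.6191
V = 16612.6191 / 271
V = 61.30117749 L, rounded to 4 dp:

61.3012 L


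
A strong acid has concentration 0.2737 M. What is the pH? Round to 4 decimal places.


A strong acid dissociates completely, so [H+] equals the given concentration.
pH = -log10([H+]) = -log10(0.2737)
pH = 0.5627252, rounded to 4 dp:

0.5627


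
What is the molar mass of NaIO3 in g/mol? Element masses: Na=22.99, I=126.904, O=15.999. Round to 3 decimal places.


M = sum(count * atomic_mass) over atoms.
M = 1*22.99 + 1*126.904 + 3*15.999
M = 22.99 + 126.904 + 47.997
M = 197.891 g/mol, rounded to 3 dp:

197.891 g/mol


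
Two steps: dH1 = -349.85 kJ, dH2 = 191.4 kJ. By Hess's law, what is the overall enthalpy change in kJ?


Hess's law: enthalpy is a state function, so add the step enthalpies.
dH_total = dH1 + dH2 = -349.85 + (191.4)
dH_total = -158.45 kJ:

-158.45 kJ


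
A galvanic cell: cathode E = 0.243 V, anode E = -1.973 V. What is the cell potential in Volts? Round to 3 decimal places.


Standard cell potential: E_cell = E_cathode - E_anode.
E_cell = 0.243 - (-1.973)
E_cell = 2.216 V, rounded to 3 dp:

2.216 V


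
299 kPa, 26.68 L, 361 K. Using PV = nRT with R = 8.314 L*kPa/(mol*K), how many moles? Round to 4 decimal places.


PV = nRT, solve for n = PV / (RT).
PV = 299 * 26.68 = 7977.32
RT = 8.314 * 361 = 3001.354
n = 7977.32 / 3001.354
n = 2.65790706 mol, rounded to 4 dp:

2.6579 mol


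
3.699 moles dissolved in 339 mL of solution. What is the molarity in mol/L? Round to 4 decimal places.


Convert volume to liters: V_L = V_mL / 1000.
V_L = 339 / 1000 = 0.339 L
M = n / V_L = 3.699 / 0.339
M = 10.91150442 mol/L, rounded to 4 dp:

10.9115 mol/L


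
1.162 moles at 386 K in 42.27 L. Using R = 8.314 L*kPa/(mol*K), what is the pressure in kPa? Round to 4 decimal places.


PV = nRT, solve for P = nRT / V.
nRT = 1.162 * 8.314 * 386 = 3729.095
P = 3729.095 / 42.27
P = 88.2208422 kPa, rounded to 4 dp:

88.2208 kPa


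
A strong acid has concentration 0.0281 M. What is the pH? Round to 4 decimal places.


A strong acid dissociates completely, so [H+] equals the given concentration.
pH = -log10([H+]) = -log10(0.0281)
pH = 1.55129368, rounded to 4 dp:

1.5513


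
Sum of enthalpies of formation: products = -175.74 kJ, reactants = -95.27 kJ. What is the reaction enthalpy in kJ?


dH_rxn = sum(dH_f products) - sum(dH_f reactants)
dH_rxn = -175.74 - (-95.27)
dH_rxn = -80.47 kJ:

-80.47 kJ


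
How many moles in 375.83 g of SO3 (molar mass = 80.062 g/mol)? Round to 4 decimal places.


n = mass / M
n = 375.83 / 80.062
n = 4.69423697 mol, rounded to 4 dp:

4.6942 mol


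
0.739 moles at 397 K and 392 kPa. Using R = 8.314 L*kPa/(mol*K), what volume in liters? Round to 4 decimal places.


PV = nRT, solve for V = nRT / P.
nRT = 0.739 * 8.314 * 397 = 2439.1863
V = 2439.1863 / 392
V = 6.22241403 L, rounded to 4 dp:

6.2224 L


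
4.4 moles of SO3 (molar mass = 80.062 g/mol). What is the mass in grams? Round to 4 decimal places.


mass = n * M
mass = 4.4 * 80.062
mass = 352.2728 g, rounded to 4 dp:

352.2728 g


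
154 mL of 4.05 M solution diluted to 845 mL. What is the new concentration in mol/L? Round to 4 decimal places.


Dilution: M1*V1 = M2*V2, solve for M2.
M2 = M1*V1 / V2
M2 = 4.05 * 154 / 845
M2 = 623.7 / 845
M2 = 0.73810651 mol/L, rounded to 4 dp:

0.7381 mol/L


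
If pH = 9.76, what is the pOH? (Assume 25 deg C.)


At 25 deg C, pH + pOH = 14.
pOH = 14 - pH = 14 - 9.76
pOH = 4.24:

4.24


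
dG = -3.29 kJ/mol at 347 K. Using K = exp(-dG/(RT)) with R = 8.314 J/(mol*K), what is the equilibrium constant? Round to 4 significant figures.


dG is in kJ/mol; multiply by 1000 to match R in J/(mol*K).
RT = 8.314 * 347 = 2884.958 J/mol
exponent = -dG*1000 / (RT) = -(-3.29*1000) / 2884.958 = 1.14039788
K = exp(1.14039788)
K = 3.1280127, rounded to 4 significant figures:

3.128


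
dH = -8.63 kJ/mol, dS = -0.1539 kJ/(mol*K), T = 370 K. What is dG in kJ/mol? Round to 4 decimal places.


Gibbs: dG = dH - T*dS (consistent units, dS already in kJ/(mol*K)).
T*dS = 370 * -0.1539 = -56.943
dG = -8.63 - (-56.943)
dG = 48.313 kJ/mol, rounded to 4 dp:

48.3130 kJ/mol


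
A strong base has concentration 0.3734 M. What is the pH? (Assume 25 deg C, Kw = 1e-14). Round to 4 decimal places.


A strong base dissociates completely, so [OH-] equals the given concentration.
pOH = -log10([OH-]) = -log10(0.3734) = 0.427826
pH = 14 - pOH = 14 - 0.427826
pH = 13.572174, rounded to 4 dp:

13.5722


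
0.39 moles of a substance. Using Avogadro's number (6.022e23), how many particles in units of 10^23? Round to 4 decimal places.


N = n * NA, then divide by 1e23 for the requested units.
N / 1e23 = n * 6.022
N / 1e23 = 0.39 * 6.022
N / 1e23 = 2.34858, rounded to 4 dp:

2.3486


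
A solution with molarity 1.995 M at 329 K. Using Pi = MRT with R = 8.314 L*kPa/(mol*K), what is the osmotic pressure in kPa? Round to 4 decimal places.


Osmotic pressure (van't Hoff): Pi = M*R*T.
RT = 8.314 * 329 = 2735.306
Pi = 1.995 * 2735.306
Pi = 5456.93547 kPa, rounded to 4 dp:

5456.9355 kPa


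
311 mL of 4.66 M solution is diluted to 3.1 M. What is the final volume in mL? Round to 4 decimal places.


Dilution: M1*V1 = M2*V2, solve for V2.
V2 = M1*V1 / M2
V2 = 4.66 * 311 / 3.1
V2 = 1449.26 / 3.1
V2 = 467.50322581 mL, rounded to 4 dp:

467.5032 mL


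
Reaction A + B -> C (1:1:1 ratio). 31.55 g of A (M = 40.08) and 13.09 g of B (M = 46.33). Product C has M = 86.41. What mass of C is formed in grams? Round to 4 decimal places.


Find moles of each reactant; the smaller value is the limiting reagent in a 1:1:1 reaction, so moles_C equals moles of the limiter.
n_A = mass_A / M_A = 31.55 / 40.08 = 0.787176 mol
n_B = mass_B / M_B = 13.09 / 46.33 = 0.282538 mol
Limiting reagent: B (smaller), n_limiting = 0.282538 mol
mass_C = n_limiting * M_C = 0.282538 * 86.41
mass_C = 24.41410858 g, rounded to 4 dp:

24.4141 g


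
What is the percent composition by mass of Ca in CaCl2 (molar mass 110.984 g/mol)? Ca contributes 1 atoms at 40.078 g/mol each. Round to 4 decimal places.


pct = 100 * (n_elem * M_elem) / M_total
mass_contribution = 1 * 40.078 = 40.078 g/mol
pct = 100 * 40.078 / 110.984
pct = 36.11151157 %, rounded to 4 dp:

36.1115 %


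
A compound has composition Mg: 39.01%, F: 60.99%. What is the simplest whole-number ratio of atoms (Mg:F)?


Assume 100 g of compound, divide each mass% by atomic mass to get moles, then normalize by the smallest to get a raw atom ratio.
Moles per 100 g: Mg: 39.01/24.305 = 1.605, F: 60.99/18.998 = 3.2103
Raw ratio (divide by min = 1.605): Mg: 1.0, F: 2.0
Multiply by 1 to clear fractions: Mg: 1.0 ~= 1, F: 2.0 ~= 2
Reduce by GCD to get the simplest whole-number ratio:

1:2


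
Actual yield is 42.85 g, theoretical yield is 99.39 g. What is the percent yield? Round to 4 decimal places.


% yield = 100 * actual / theoretical
% yield = 100 * 42.85 / 99.39
% yield = 43.11298923 %, rounded to 4 dp:

43.1130 %


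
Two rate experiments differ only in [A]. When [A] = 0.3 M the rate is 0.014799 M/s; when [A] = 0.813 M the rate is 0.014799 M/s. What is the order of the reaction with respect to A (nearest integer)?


Rate is proportional to [A]^n, so rate2/rate1 = ([A]2/[A]1)^n. Take logs to solve for n.
rate2/rate1 = 0.014799 / 0.014799 = 1.0
[A]2/[A]1 = 0.813 / 0.3 = 2.71
n = ln(1.0) / ln(2.71) = 0.0
Nearest integer order:

0


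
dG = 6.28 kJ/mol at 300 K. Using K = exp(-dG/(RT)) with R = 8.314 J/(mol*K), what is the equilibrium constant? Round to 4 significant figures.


dG is in kJ/mol; multiply by 1000 to match R in J/(mol*K).
RT = 8.314 * 300 = 2494.2 J/mol
exponent = -dG*1000 / (RT) = -(6.28*1000) / 2494.2 = -2.51784139
K = exp(-2.51784139)
K = 0.080633475, rounded to 4 significant figures:

0.08063


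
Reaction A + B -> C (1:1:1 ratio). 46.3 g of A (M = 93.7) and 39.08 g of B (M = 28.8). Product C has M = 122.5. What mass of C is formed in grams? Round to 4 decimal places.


Find moles of each reactant; the smaller value is the limiting reagent in a 1:1:1 reaction, so moles_C equals moles of the limiter.
n_A = mass_A / M_A = 46.3 / 93.7 = 0.49413 mol
n_B = mass_B / M_B = 39.08 / 28.8 = 1.356944 mol
Limiting reagent: A (smaller), n_limiting = 0.49413 mol
mass_C = n_limiting * M_C = 0.49413 * 122.5
mass_C = 60.530925 g, rounded to 4 dp:

60.5309 g


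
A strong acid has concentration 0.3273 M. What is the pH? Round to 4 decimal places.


A strong acid dissociates completely, so [H+] equals the given concentration.
pH = -log10([H+]) = -log10(0.3273)
pH = 0.48505399, rounded to 4 dp:

0.4851


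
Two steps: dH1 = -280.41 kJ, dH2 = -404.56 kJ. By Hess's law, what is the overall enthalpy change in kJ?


Hess's law: enthalpy is a state function, so add the step enthalpies.
dH_total = dH1 + dH2 = -280.41 + (-404.56)
dH_total = -684.97 kJ:

-684.97 kJ


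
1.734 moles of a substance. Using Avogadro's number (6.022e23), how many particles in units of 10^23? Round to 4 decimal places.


N = n * NA, then divide by 1e23 for the requested units.
N / 1e23 = n * 6.022
N / 1e23 = 1.734 * 6.022
N / 1e23 = 10.442148, rounded to 4 dp:

10.4421


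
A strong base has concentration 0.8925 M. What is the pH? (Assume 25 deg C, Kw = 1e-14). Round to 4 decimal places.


A strong base dissociates completely, so [OH-] equals the given concentration.
pOH = -log10([OH-]) = -log10(0.8925) = 0.049392
pH = 14 - pOH = 14 - 0.049392
pH = 13.950608, rounded to 4 dp:

13.9506


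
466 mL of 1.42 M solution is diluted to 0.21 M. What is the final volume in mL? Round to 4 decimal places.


Dilution: M1*V1 = M2*V2, solve for V2.
V2 = M1*V1 / M2
V2 = 1.42 * 466 / 0.21
V2 = 661.72 / 0.21
V2 = 3151.04761905 mL, rounded to 4 dp:

3151.0476 mL


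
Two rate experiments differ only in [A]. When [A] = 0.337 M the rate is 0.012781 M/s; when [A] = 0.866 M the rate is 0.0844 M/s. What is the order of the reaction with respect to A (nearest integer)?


Rate is proportional to [A]^n, so rate2/rate1 = ([A]2/[A]1)^n. Take logs to solve for n.
rate2/rate1 = 0.0844 / 0.012781 = 6.6036
[A]2/[A]1 = 0.866 / 0.337 = 2.5697
n = ln(6.6036) / ln(2.5697) = 2.0
Nearest integer order:

2


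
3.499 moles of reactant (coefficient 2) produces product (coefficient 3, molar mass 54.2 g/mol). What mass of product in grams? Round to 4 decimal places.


Use the coefficient ratio to convert reactant moles to product moles, then multiply by the product's molar mass.
moles_P = moles_R * (coeff_P / coeff_R) = 3.499 * (3/2) = 5.2485
mass_P = moles_P * M_P = 5.2485 * 54.2
mass_P = 284.4687 g, rounded to 4 dp:

284.4687 g


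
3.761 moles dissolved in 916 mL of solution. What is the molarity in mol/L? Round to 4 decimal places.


Convert volume to liters: V_L = V_mL / 1000.
V_L = 916 / 1000 = 0.916 L
M = n / V_L = 3.761 / 0.916
M = 4.1058952 mol/L, rounded to 4 dp:

4.1059 mol/L


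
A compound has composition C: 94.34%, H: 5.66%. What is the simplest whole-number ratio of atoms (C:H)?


Assume 100 g of compound, divide each mass% by atomic mass to get moles, then normalize by the smallest to get a raw atom ratio.
Moles per 100 g: C: 94.34/12.011 = 7.8545, H: 5.66/1.008 = 5.6151
Raw ratio (divide by min = 5.6151): C: 1.399, H: 1.0
Multiply by 5 to clear fractions: C: 6.994 ~= 7, H: 5.0 ~= 5
Reduce by GCD to get the simplest whole-number ratio:

7:5


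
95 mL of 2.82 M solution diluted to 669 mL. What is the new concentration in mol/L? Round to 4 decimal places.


Dilution: M1*V1 = M2*V2, solve for M2.
M2 = M1*V1 / V2
M2 = 2.82 * 95 / 669
M2 = 267.9 / 669
M2 = 0.40044843 mol/L, rounded to 4 dp:

0.4004 mol/L


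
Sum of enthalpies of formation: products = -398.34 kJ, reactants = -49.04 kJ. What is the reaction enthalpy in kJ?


dH_rxn = sum(dH_f products) - sum(dH_f reactants)
dH_rxn = -398.34 - (-49.04)
dH_rxn = -349.3 kJ:

-349.30 kJ


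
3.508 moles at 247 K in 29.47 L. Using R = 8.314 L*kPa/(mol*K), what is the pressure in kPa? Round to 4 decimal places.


PV = nRT, solve for P = nRT / V.
nRT = 3.508 * 8.314 * 247 = 7203.8815
P = 7203.8815 / 29.47
P = 244.44796403 kPa, rounded to 4 dp:

244.4480 kPa


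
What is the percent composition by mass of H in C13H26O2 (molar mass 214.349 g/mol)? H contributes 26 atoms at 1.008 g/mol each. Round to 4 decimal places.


pct = 100 * (n_elem * M_elem) / M_total
mass_contribution = 26 * 1.008 = 26.208 g/mol
pct = 100 * 26.208 / 214.349
pct = 12.22678902 %, rounded to 4 dp:

12.2268 %


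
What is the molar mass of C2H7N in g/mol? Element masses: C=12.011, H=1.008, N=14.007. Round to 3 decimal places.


M = sum(count * atomic_mass) over atoms.
M = 2*12.011 + 7*1.008 + 1*14.007
M = 24.022 + 7.056 + 14.007
M = 45.085 g/mol, rounded to 3 dp:

45.085 g/mol


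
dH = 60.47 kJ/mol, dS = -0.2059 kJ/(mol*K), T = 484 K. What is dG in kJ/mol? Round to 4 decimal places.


Gibbs: dG = dH - T*dS (consistent units, dS already in kJ/(mol*K)).
T*dS = 484 * -0.2059 = -99.6556
dG = 60.47 - (-99.6556)
dG = 160.1256 kJ/mol, rounded to 4 dp:

160.1256 kJ/mol


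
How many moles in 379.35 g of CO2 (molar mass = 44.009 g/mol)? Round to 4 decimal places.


n = mass / M
n = 379.35 / 44.009
n = 8.61982776 mol, rounded to 4 dp:

8.6198 mol


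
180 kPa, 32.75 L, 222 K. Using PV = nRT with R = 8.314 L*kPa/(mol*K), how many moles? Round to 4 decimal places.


PV = nRT, solve for n = PV / (RT).
PV = 180 * 32.75 = 5895.0
RT = 8.314 * 222 = 1845.708
n = 5895.0 / 1845.708
n = 3.19389633 mol, rounded to 4 dp:

3.1939 mol


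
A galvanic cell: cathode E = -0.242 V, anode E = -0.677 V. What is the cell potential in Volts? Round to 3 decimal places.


Standard cell potential: E_cell = E_cathode - E_anode.
E_cell = -0.242 - (-0.677)
E_cell = 0.435 V, rounded to 3 dp:

0.435 V


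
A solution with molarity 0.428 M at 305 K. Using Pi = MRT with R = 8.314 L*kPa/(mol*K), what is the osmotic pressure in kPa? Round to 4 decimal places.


Osmotic pressure (van't Hoff): Pi = M*R*T.
RT = 8.314 * 305 = 2535.77
Pi = 0.428 * 2535.77
Pi = 1085.30956 kPa, rounded to 4 dp:

1085.3096 kPa


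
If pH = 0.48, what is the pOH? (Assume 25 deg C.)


At 25 deg C, pH + pOH = 14.
pOH = 14 - pH = 14 - 0.48
pOH = 13.52:

13.52


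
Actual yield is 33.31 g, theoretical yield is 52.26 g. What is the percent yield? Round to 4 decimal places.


% yield = 100 * actual / theoretical
% yield = 100 * 33.31 / 52.26
% yield = 63.73899732 %, rounded to 4 dp:

63.7390 %


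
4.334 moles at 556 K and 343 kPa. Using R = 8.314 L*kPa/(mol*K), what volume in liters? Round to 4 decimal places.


PV = nRT, solve for V = nRT / P.
nRT = 4.334 * 8.314 * 556 = 20034.2791
V = 20034.2791 / 343
V = 58.40897697 L, rounded to 4 dp:

58.4090 L


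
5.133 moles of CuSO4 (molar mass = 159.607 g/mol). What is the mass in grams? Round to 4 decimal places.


mass = n * M
mass = 5.133 * 159.607
mass = 819.262731 g, rounded to 4 dp:

819.2627 g


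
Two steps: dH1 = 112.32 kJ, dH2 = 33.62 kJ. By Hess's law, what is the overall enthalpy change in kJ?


Hess's law: enthalpy is a state function, so add the step enthalpies.
dH_total = dH1 + dH2 = 112.32 + (33.62)
dH_total = 145.94 kJ:

145.94 kJ


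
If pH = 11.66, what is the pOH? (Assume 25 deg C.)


At 25 deg C, pH + pOH = 14.
pOH = 14 - pH = 14 - 11.66
pOH = 2.34:

2.34


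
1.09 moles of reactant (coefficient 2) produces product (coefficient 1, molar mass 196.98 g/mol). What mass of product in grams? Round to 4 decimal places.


Use the coefficient ratio to convert reactant moles to product moles, then multiply by the product's molar mass.
moles_P = moles_R * (coeff_P / coeff_R) = 1.09 * (1/2) = 0.545
mass_P = moles_P * M_P = 0.545 * 196.98
mass_P = 107.3541 g, rounded to 4 dp:

107.3541 g


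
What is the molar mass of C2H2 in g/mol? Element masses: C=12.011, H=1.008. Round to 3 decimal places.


M = sum(count * atomic_mass) over atoms.
M = 2*12.011 + 2*1.008
M = 24.022 + 2.016
M = 26.038 g/mol, rounded to 3 dp:

26.038 g/mol


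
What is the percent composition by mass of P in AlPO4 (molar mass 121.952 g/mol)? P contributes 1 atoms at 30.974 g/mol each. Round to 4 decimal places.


pct = 100 * (n_elem * M_elem) / M_total
mass_contribution = 1 * 30.974 = 30.974 g/mol
pct = 100 * 30.974 / 121.952
pct = 25.39851745 %, rounded to 4 dp:

25.3985 %


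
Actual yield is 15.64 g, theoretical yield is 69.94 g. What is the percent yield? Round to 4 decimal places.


% yield = 100 * actual / theoretical
% yield = 100 * 15.64 / 69.94
% yield = 22.36202459 %, rounded to 4 dp:

22.3620 %


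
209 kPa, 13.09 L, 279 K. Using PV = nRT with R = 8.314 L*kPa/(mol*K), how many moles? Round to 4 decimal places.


PV = nRT, solve for n = PV / (RT).
PV = 209 * 13.09 = 2735.81
RT = 8.314 * 279 = 2319.606
n = 2735.81 / 2319.606
n = 1.17942875 mol, rounded to 4 dp:

1.1794 mol


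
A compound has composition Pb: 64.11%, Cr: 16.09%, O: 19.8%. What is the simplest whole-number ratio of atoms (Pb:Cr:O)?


Assume 100 g of compound, divide each mass% by atomic mass to get moles, then normalize by the smallest to get a raw atom ratio.
Moles per 100 g: Pb: 64.11/207.2 = 0.3094, Cr: 16.09/51.996 = 0.3094, O: 19.8/15.999 = 1.2376
Raw ratio (divide by min = 0.3094): Pb: 1.0, Cr: 1.0, O: 4.0
Multiply by 1 to clear fractions: Pb: 1.0 ~= 1, Cr: 1.0 ~= 1, O: 4.0 ~= 4
Reduce by GCD to get the simplest whole-number ratio:

1:1:4


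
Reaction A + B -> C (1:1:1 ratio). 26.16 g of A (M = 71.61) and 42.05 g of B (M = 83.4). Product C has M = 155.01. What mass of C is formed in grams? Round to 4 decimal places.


Find moles of each reactant; the smaller value is the limiting reagent in a 1:1:1 reaction, so moles_C equals moles of the limiter.
n_A = mass_A / M_A = 26.16 / 71.61 = 0.365312 mol
n_B = mass_B / M_B = 42.05 / 83.4 = 0.504197 mol
Limiting reagent: A (smaller), n_limiting = 0.365312 mol
mass_C = n_limiting * M_C = 0.365312 * 155.01
mass_C = 56.62701312 g, rounded to 4 dp:

56.6270 g


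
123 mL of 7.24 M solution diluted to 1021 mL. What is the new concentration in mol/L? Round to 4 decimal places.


Dilution: M1*V1 = M2*V2, solve for M2.
M2 = M1*V1 / V2
M2 = 7.24 * 123 / 1021
M2 = 890.52 / 1021
M2 = 0.87220372 mol/L, rounded to 4 dp:

0.8722 mol/L


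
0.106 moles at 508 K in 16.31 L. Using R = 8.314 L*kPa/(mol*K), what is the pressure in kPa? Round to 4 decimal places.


PV = nRT, solve for P = nRT / V.
nRT = 0.106 * 8.314 * 508 = 447.6923
P = 447.6923 / 16.31
P = 27.44894543 kPa, rounded to 4 dp:

27.4489 kPa


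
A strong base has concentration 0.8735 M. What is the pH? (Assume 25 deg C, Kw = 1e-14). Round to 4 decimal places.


A strong base dissociates completely, so [OH-] equals the given concentration.
pOH = -log10([OH-]) = -log10(0.8735) = 0.058737
pH = 14 - pOH = 14 - 0.058737
pH = 13.941263, rounded to 4 dp:

13.9413


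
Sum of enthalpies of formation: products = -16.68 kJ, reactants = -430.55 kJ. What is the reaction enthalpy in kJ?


dH_rxn = sum(dH_f products) - sum(dH_f reactants)
dH_rxn = -16.68 - (-430.55)
dH_rxn = 413.87 kJ:

413.87 kJ


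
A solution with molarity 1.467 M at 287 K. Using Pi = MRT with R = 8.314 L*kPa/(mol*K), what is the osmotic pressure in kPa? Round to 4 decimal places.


Osmotic pressure (van't Hoff): Pi = M*R*T.
RT = 8.314 * 287 = 2386.118
Pi = 1.467 * 2386.118
Pi = 3500.435106 kPa, rounded to 4 dp:

3500.4351 kPa


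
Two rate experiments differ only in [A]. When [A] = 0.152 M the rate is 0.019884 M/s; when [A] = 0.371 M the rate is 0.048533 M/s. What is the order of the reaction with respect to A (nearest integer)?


Rate is proportional to [A]^n, so rate2/rate1 = ([A]2/[A]1)^n. Take logs to solve for n.
rate2/rate1 = 0.048533 / 0.019884 = 2.4408
[A]2/[A]1 = 0.371 / 0.152 = 2.4408
n = ln(2.4408) / ln(2.4408) = 1.0
Nearest integer order:

1


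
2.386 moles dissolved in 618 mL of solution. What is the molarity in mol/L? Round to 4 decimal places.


Convert volume to liters: V_L = V_mL / 1000.
V_L = 618 / 1000 = 0.618 L
M = n / V_L = 2.386 / 0.618
M = 3.86084142 mol/L, rounded to 4 dp:

3.8608 mol/L


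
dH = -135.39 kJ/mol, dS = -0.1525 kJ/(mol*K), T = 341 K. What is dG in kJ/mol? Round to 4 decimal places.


Gibbs: dG = dH - T*dS (consistent units, dS already in kJ/(mol*K)).
T*dS = 341 * -0.1525 = -52.0025
dG = -135.39 - (-52.0025)
dG = -83.3875 kJ/mol, rounded to 4 dp:

-83.3875 kJ/mol


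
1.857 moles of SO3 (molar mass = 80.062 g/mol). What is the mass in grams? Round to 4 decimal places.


mass = n * M
mass = 1.857 * 80.062
mass = 148.675134 g, rounded to 4 dp:

148.6751 g


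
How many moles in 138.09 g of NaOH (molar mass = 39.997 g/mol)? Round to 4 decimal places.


n = mass / M
n = 138.09 / 39.997
n = 3.45250894 mol, rounded to 4 dp:

3.4525 mol


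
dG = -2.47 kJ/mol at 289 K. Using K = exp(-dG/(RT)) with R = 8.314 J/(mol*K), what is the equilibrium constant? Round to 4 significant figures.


dG is in kJ/mol; multiply by 1000 to match R in J/(mol*K).
RT = 8.314 * 289 = 2402.746 J/mol
exponent = -dG*1000 / (RT) = -(-2.47*1000) / 2402.746 = 1.02799047
K = exp(1.02799047)
K = 2.7954427, rounded to 4 significant figures:

2.795


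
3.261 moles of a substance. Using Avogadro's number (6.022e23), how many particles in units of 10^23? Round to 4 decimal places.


N = n * NA, then divide by 1e23 for the requested units.
N / 1e23 = n * 6.022
N / 1e23 = 3.261 * 6.022
N / 1e23 = 19.637742, rounded to 4 dp:

19.6377


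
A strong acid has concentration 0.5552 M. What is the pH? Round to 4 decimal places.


A strong acid dissociates completely, so [H+] equals the given concentration.
pH = -log10([H+]) = -log10(0.5552)
pH = 0.25555054, rounded to 4 dp:

0.2556


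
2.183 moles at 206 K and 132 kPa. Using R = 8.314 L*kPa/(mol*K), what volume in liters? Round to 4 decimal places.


PV = nRT, solve for V = nRT / P.
nRT = 2.183 * 8.314 * 206 = 3738.7892
V = 3738.7892 / 132
V = 28.32416061 L, rounded to 4 dp:

28.3242 L


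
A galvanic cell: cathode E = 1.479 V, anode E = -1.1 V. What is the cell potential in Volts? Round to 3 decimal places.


Standard cell potential: E_cell = E_cathode - E_anode.
E_cell = 1.479 - (-1.1)
E_cell = 2.579 V, rounded to 3 dp:

2.579 V


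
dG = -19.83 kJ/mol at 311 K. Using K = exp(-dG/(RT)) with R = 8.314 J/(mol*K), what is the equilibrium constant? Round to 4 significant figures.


dG is in kJ/mol; multiply by 1000 to match R in J/(mol*K).
RT = 8.314 * 311 = 2585.654 J/mol
exponent = -dG*1000 / (RT) = -(-19.83*1000) / 2585.654 = 7.66923958
K = exp(7.66923958)
K = 2141.4524, rounded to 4 significant figures:

2141


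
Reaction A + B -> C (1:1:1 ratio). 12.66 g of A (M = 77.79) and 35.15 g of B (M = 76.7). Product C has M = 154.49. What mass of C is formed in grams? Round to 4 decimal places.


Find moles of each reactant; the smaller value is the limiting reagent in a 1:1:1 reaction, so moles_C equals moles of the limiter.
n_A = mass_A / M_A = 12.66 / 77.79 = 0.162746 mol
n_B = mass_B / M_B = 35.15 / 76.7 = 0.458279 mol
Limiting reagent: A (smaller), n_limiting = 0.162746 mol
mass_C = n_limiting * M_C = 0.162746 * 154.49
mass_C = 25.14262954 g, rounded to 4 dp:

25.1426 g


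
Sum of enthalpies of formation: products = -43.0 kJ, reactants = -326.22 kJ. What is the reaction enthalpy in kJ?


dH_rxn = sum(dH_f products) - sum(dH_f reactants)
dH_rxn = -43.0 - (-326.22)
dH_rxn = 283.22 kJ:

283.22 kJ


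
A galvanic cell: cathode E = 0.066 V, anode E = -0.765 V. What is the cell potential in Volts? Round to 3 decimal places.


Standard cell potential: E_cell = E_cathode - E_anode.
E_cell = 0.066 - (-0.765)
E_cell = 0.831 V, rounded to 3 dp:

0.831 V


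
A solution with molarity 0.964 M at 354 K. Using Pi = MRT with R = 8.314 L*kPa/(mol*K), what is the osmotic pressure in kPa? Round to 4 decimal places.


Osmotic pressure (van't Hoff): Pi = M*R*T.
RT = 8.314 * 354 = 2943.156
Pi = 0.964 * 2943.156
Pi = 2837.202384 kPa, rounded to 4 dp:

2837.2024 kPa


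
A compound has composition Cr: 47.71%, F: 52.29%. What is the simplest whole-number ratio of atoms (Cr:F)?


Assume 100 g of compound, divide each mass% by atomic mass to get moles, then normalize by the smallest to get a raw atom ratio.
Moles per 100 g: Cr: 47.71/51.996 = 0.9176, F: 52.29/18.998 = 2.7524
Raw ratio (divide by min = 0.9176): Cr: 1.0, F: 3.0
Multiply by 1 to clear fractions: Cr: 1.0 ~= 1, F: 3.0 ~= 3
Reduce by GCD to get the simplest whole-number ratio:

1:3


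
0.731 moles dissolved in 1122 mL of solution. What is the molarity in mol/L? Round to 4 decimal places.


Convert volume to liters: V_L = V_mL / 1000.
V_L = 1122 / 1000 = 1.122 L
M = n / V_L = 0.731 / 1.122
M = 0.65151515 mol/L, rounded to 4 dp:

0.6515 mol/L


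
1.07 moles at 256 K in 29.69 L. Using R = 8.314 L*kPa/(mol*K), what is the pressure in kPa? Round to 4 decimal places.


PV = nRT, solve for P = nRT / V.
nRT = 1.07 * 8.314 * 256 = 2277.3709
P = 2277.3709 / 29.69
P = 76.70498148 kPa, rounded to 4 dp:

76.7050 kPa


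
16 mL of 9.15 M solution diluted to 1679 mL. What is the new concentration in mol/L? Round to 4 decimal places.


Dilution: M1*V1 = M2*V2, solve for M2.
M2 = M1*V1 / V2
M2 = 9.15 * 16 / 1679
M2 = 146.4 / 1679
M2 = 0.08719476 mol/L, rounded to 4 dp:

0.0872 mol/L


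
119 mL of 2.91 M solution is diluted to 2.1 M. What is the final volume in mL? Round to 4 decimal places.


Dilution: M1*V1 = M2*V2, solve for V2.
V2 = M1*V1 / M2
V2 = 2.91 * 119 / 2.1
V2 = 346.29 / 2.1
V2 = 164.9 mL, rounded to 4 dp:

164.9000 mL


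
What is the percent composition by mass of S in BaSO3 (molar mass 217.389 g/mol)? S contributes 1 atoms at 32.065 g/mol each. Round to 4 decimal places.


pct = 100 * (n_elem * M_elem) / M_total
mass_contribution = 1 * 32.065 = 32.065 g/mol
pct = 100 * 32.065 / 217.389
pct = 14.75005635 %, rounded to 4 dp:

14.7501 %


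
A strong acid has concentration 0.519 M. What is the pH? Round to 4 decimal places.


A strong acid dissociates completely, so [H+] equals the given concentration.
pH = -log10([H+]) = -log10(0.519)
pH = 0.28483264, rounded to 4 dp:

0.2848


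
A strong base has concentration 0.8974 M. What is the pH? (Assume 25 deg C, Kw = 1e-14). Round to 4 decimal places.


A strong base dissociates completely, so [OH-] equals the given concentration.
pOH = -log10([OH-]) = -log10(0.8974) = 0.047014
pH = 14 - pOH = 14 - 0.047014
pH = 13.952986, rounded to 4 dp:

13.9530


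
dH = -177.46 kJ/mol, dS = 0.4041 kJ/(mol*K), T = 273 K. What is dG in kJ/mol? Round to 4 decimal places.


Gibbs: dG = dH - T*dS (consistent units, dS already in kJ/(mol*K)).
T*dS = 273 * 0.4041 = 110.3193
dG = -177.46 - (110.3193)
dG = -287.7793 kJ/mol, rounded to 4 dp:

-287.7793 kJ/mol


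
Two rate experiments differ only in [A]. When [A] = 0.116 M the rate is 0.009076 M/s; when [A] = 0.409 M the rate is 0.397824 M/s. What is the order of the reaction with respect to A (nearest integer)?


Rate is proportional to [A]^n, so rate2/rate1 = ([A]2/[A]1)^n. Take logs to solve for n.
rate2/rate1 = 0.397824 / 0.009076 = 43.8325
[A]2/[A]1 = 0.409 / 0.116 = 3.5259
n = ln(43.8325) / ln(3.5259) = 3.0
Nearest integer order:

3


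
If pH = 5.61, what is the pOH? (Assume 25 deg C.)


At 25 deg C, pH + pOH = 14.
pOH = 14 - pH = 14 - 5.61
pOH = 8.39:

8.39


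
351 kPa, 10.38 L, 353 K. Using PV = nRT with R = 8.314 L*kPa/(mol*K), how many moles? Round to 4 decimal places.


PV = nRT, solve for n = PV / (RT).
PV = 351 * 10.38 = 3643.38
RT = 8.314 * 353 = 2934.842
n = 3643.38 / 2934.842
n = 1.24142288 mol, rounded to 4 dp:

1.2414 mol


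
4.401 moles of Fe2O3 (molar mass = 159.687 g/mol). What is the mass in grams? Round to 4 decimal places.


mass = n * M
mass = 4.401 * 159.687
mass = 702.782487 g, rounded to 4 dp:

702.7825 g


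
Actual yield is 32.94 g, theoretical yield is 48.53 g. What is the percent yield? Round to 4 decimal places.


% yield = 100 * actual / theoretical
% yield = 100 * 32.94 / 48.53
% yield = 67.8755409 %, rounded to 4 dp:

67.8755 %


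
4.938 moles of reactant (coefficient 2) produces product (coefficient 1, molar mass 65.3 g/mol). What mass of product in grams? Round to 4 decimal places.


Use the coefficient ratio to convert reactant moles to product moles, then multiply by the product's molar mass.
moles_P = moles_R * (coeff_P / coeff_R) = 4.938 * (1/2) = 2.469
mass_P = moles_P * M_P = 2.469 * 65.3
mass_P = 161.2257 g, rounded to 4 dp:

161.2257 g


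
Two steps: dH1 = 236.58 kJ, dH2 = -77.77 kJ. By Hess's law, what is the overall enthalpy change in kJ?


Hess's law: enthalpy is a state function, so add the step enthalpies.
dH_total = dH1 + dH2 = 236.58 + (-77.77)
dH_total = 158.81 kJ:

158.81 kJ


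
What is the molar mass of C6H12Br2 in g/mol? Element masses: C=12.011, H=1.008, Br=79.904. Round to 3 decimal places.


M = sum(count * atomic_mass) over atoms.
M = 6*12.011 + 12*1.008 + 2*79.904
M = 72.066 + 12.096 + 159.808
M = 243.97 g/mol, rounded to 3 dp:

243.970 g/mol


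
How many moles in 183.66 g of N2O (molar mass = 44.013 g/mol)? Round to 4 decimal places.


n = mass / M
n = 183.66 / 44.013
n = 4.17285802 mol, rounded to 4 dp:

4.1729 mol


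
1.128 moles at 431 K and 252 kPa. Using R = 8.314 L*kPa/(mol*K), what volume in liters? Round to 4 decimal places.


PV = nRT, solve for V = nRT / P.
nRT = 1.128 * 8.314 * 431 = 4042.0008
V = 4042.0008 / 252
V = 16.03968571 L, rounded to 4 dp:

16.0397 L


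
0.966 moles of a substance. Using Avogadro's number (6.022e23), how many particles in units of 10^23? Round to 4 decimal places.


N = n * NA, then divide by 1e23 for the requested units.
N / 1e23 = n * 6.022
N / 1e23 = 0.966 * 6.022
N / 1e23 = 5.817252, rounded to 4 dp:

5.8173


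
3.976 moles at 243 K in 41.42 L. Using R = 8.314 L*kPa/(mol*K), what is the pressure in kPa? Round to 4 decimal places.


PV = nRT, solve for P = nRT / V.
nRT = 3.976 * 8.314 * 243 = 8032.7208
P = 8032.7208 / 41.42
P = 193.93338484 kPa, rounded to 4 dp:

193.9334 kPa


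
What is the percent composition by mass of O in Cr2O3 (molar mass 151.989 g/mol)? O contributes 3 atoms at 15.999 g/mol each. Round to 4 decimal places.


pct = 100 * (n_elem * M_elem) / M_total
mass_contribution = 3 * 15.999 = 47.997 g/mol
pct = 100 * 47.997 / 151.989
pct = 31.57925903 %, rounded to 4 dp:

31.5793 %


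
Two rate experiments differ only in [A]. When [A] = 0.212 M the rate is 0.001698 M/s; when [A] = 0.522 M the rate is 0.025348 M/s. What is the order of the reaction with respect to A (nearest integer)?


Rate is proportional to [A]^n, so rate2/rate1 = ([A]2/[A]1)^n. Take logs to solve for n.
rate2/rate1 = 0.025348 / 0.001698 = 14.9282
[A]2/[A]1 = 0.522 / 0.212 = 2.4623
n = ln(14.9282) / ln(2.4623) = 3.0
Nearest integer order:

3


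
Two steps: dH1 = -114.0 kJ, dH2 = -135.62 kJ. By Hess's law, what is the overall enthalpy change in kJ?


Hess's law: enthalpy is a state function, so add the step enthalpies.
dH_total = dH1 + dH2 = -114.0 + (-135.62)
dH_total = -249.62 kJ:

-249.62 kJ


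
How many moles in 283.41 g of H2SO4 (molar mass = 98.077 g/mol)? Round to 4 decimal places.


n = mass / M
n = 283.41 / 98.077
n = 2.88966832 mol, rounded to 4 dp:

2.8897 mol


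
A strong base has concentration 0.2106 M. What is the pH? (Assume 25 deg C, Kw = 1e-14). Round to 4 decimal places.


A strong base dissociates completely, so [OH-] equals the given concentration.
pOH = -log10([OH-]) = -log10(0.2106) = 0.676542
pH = 14 - pOH = 14 - 0.676542
pH = 13.323458, rounded to 4 dp:

13.3235


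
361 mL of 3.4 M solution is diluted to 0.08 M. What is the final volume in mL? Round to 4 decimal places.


Dilution: M1*V1 = M2*V2, solve for V2.
V2 = M1*V1 / M2
V2 = 3.4 * 361 / 0.08
V2 = 1227.4 / 0.08
V2 = 15342.5 mL, rounded to 4 dp:

15342.5000 mL


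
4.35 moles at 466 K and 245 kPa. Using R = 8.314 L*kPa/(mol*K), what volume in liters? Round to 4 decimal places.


PV = nRT, solve for V = nRT / P.
nRT = 4.35 * 8.314 * 466 = 16853.3094
V = 16853.3094 / 245
V = 68.78901796 L, rounded to 4 dp:

68.7890 L


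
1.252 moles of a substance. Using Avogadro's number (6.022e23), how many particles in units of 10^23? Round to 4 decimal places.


N = n * NA, then divide by 1e23 for the requested units.
N / 1e23 = n * 6.022
N / 1e23 = 1.252 * 6.022
N / 1e23 = 7.539544, rounded to 4 dp:

7.5395


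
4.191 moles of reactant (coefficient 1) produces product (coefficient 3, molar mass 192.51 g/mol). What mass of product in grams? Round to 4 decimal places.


Use the coefficient ratio to convert reactant moles to product moles, then multiply by the product's molar mass.
moles_P = moles_R * (coeff_P / coeff_R) = 4.191 * (3/1) = 12.573
mass_P = moles_P * M_P = 12.573 * 192.51
mass_P = 2420.42823 g, rounded to 4 dp:

2420.4282 g


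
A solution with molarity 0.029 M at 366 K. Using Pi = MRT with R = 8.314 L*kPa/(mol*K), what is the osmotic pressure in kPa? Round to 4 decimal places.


Osmotic pressure (van't Hoff): Pi = M*R*T.
RT = 8.314 * 366 = 3042.924
Pi = 0.029 * 3042.924
Pi = 88.244796 kPa, rounded to 4 dp:

88.2448 kPa


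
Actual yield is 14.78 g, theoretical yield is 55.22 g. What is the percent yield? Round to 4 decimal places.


% yield = 100 * actual / theoretical
% yield = 100 * 14.78 / 55.22
% yield = 26.76566461 %, rounded to 4 dp:

26.7657 %


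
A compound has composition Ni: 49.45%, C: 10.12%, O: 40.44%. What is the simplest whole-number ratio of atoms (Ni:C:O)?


Assume 100 g of compound, divide each mass% by atomic mass to get moles, then normalize by the smallest to get a raw atom ratio.
Moles per 100 g: Ni: 49.45/58.693 = 0.8425, C: 10.12/12.011 = 0.8426, O: 40.44/15.999 = 2.5277
Raw ratio (divide by min = 0.8425): Ni: 1.0, C: 1.0, O: 3.0
Multiply by 1 to clear fractions: Ni: 1.0 ~= 1, C: 1.0 ~= 1, O: 3.0 ~= 3
Reduce by GCD to get the simplest whole-number ratio:

1:1:3


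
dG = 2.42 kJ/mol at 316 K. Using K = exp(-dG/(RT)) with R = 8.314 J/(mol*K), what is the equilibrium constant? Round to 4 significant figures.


dG is in kJ/mol; multiply by 1000 to match R in J/(mol*K).
RT = 8.314 * 316 = 2627.224 J/mol
exponent = -dG*1000 / (RT) = -(2.42*1000) / 2627.224 = -0.92112435
K = exp(-0.92112435)
K = 0.39807122, rounded to 4 significant figures:

0.3981


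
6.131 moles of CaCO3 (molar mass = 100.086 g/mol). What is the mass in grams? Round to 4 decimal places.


mass = n * M
mass = 6.131 * 100.086
mass = 613.627266 g, rounded to 4 dp:

613.6273 g


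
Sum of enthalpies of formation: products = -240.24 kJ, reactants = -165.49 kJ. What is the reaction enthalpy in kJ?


dH_rxn = sum(dH_f products) - sum(dH_f reactants)
dH_rxn = -240.24 - (-165.49)
dH_rxn = -74.75 kJ:

-74.75 kJ


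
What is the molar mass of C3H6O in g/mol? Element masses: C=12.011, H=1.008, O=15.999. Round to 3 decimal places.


M = sum(count * atomic_mass) over atoms.
M = 3*12.011 + 6*1.008 + 1*15.999
M = 36.033 + 6.048 + 15.999
M = 58.08 g/mol, rounded to 3 dp:

58.080 g/mol


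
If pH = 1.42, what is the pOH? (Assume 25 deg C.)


At 25 deg C, pH + pOH = 14.
pOH = 14 - pH = 14 - 1.42
pOH = 12.58:

12.58


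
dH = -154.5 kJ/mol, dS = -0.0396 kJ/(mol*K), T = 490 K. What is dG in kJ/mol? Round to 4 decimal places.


Gibbs: dG = dH - T*dS (consistent units, dS already in kJ/(mol*K)).
T*dS = 490 * -0.0396 = -19.404
dG = -154.5 - (-19.404)
dG = -135.096 kJ/mol, rounded to 4 dp:

-135.0960 kJ/mol


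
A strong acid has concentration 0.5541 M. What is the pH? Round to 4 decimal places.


A strong acid dissociates completely, so [H+] equals the given concentration.
pH = -log10([H+]) = -log10(0.5541)
pH = 0.25641185, rounded to 4 dp:

0.2564


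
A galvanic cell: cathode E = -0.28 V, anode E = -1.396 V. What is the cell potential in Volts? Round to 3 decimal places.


Standard cell potential: E_cell = E_cathode - E_anode.
E_cell = -0.28 - (-1.396)
E_cell = 1.116 V, rounded to 3 dp:

1.116 V


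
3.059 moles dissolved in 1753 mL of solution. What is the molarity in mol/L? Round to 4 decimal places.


Convert volume to liters: V_L = V_mL / 1000.
V_L = 1753 / 1000 = 1.753 L
M = n / V_L = 3.059 / 1.753
M = 1.74500856 mol/L, rounded to 4 dp:

1.7450 mol/L


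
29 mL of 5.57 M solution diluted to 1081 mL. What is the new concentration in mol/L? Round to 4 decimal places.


Dilution: M1*V1 = M2*V2, solve for M2.
M2 = M1*V1 / V2
M2 = 5.57 * 29 / 1081
M2 = 161.53 / 1081
M2 = 0.14942646 mol/L, rounded to 4 dp:

0.1494 mol/L


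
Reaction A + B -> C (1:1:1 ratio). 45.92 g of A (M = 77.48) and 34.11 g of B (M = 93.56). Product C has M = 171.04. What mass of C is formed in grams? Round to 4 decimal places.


Find moles of each reactant; the smaller value is the limiting reagent in a 1:1:1 reaction, so moles_C equals moles of the limiter.
n_A = mass_A / M_A = 45.92 / 77.48 = 0.592669 mol
n_B = mass_B / M_B = 34.11 / 93.56 = 0.364579 mol
Limiting reagent: B (smaller), n_limiting = 0.364579 mol
mass_C = n_limiting * M_C = 0.364579 * 171.04
mass_C = 62.35759216 g, rounded to 4 dp:

62.3576 g


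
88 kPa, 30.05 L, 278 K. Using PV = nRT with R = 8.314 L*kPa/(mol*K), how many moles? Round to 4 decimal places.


PV = nRT, solve for n = PV / (RT).
PV = 88 * 30.05 = 2644.4
RT = 8.314 * 278 = 2311.292
n = 2644.4 / 2311.292
n = 1.14412199 mol, rounded to 4 dp:

1.1441 mol


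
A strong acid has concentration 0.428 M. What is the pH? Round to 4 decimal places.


A strong acid dissociates completely, so [H+] equals the given concentration.
pH = -log10([H+]) = -log10(0.428)
pH = 0.36855623, rounded to 4 dp:

0.3686


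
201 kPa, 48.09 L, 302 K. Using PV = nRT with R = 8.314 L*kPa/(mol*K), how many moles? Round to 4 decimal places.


PV = nRT, solve for n = PV / (RT).
PV = 201 * 48.09 = 9666.09
RT = 8.314 * 302 = 2510.828
n = 9666.09 / 2510.828
n = 3.84976191 mol, rounded to 4 dp:

3.8498 mol


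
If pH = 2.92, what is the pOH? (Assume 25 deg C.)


At 25 deg C, pH + pOH = 14.
pOH = 14 - pH = 14 - 2.92
pOH = 11.08:

11.08


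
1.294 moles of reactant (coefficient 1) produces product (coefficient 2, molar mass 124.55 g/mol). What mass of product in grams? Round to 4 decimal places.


Use the coefficient ratio to convert reactant moles to product moles, then multiply by the product's molar mass.
moles_P = moles_R * (coeff_P / coeff_R) = 1.294 * (2/1) = 2.588
mass_P = moles_P * M_P = 2.588 * 124.55
mass_P = 322.3354 g, rounded to 4 dp:

322.3354 g


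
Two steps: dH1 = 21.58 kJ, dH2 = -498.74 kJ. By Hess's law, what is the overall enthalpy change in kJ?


Hess's law: enthalpy is a state function, so add the step enthalpies.
dH_total = dH1 + dH2 = 21.58 + (-498.74)
dH_total = -477.16 kJ:

-477.16 kJ


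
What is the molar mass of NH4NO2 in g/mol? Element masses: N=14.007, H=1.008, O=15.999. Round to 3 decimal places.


M = sum(count * atomic_mass) over atoms.
M = 2*14.007 + 4*1.008 + 2*15.999
M = 28.014 + 4.032 + 31.998
M = 64.044 g/mol, rounded to 3 dp:

64.044 g/mol


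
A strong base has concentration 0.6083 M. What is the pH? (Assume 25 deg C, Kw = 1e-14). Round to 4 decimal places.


A strong base dissociates completely, so [OH-] equals the given concentration.
pOH = -log10([OH-]) = -log10(0.6083) = 0.215882
pH = 14 - pOH = 14 - 0.215882
pH = 13.784118, rounded to 4 dp:

13.7841
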